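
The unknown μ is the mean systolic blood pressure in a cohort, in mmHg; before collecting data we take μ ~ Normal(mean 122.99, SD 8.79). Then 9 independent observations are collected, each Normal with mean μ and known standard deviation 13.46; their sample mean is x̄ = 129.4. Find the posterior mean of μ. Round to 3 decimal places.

Posterior mean ≈ 128.075

With known σ, the Normal prior is conjugate. Weight on the data is w = (n/σ²)/(n/σ² + 1/τ₀²) = 0.0496767/(0.0496767+0.0129426) = 0.79331.
Posterior mean = w·x̄ + (1−w)·μ₀ = 0.79331·129.4 + 0.20669·122.99 = 128.075.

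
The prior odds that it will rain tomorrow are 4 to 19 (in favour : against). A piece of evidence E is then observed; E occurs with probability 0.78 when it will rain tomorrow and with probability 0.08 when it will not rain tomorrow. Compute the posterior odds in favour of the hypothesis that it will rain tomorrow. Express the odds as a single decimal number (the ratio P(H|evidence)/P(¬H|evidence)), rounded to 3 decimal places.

Prior odds = 4/19 = 0.21053.
Likelihood ratio for E = 0.78/0.08 = 9.7500.
Posterior odds = prior odds × LR = 2.0526.

Posterior odds ≈ 2.053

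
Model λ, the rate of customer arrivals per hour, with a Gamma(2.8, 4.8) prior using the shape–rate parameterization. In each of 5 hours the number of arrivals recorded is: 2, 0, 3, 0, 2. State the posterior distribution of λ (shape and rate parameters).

Posterior: Gamma(shape=9.8, rate=9.8)

The Poisson likelihood adds the total count to the shape and the number of exposure periods to the rate. Here ∑xᵢ = 7 and n = 5, so shape 2.8→9.8 and rate 4.8→9.8.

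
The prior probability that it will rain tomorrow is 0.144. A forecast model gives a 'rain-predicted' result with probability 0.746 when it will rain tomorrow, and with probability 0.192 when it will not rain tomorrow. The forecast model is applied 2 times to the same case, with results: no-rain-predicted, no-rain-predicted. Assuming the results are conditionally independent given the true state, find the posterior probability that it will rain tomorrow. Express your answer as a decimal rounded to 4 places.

Posterior P(H) ≈ 0.0164

With H the event that it will rain tomorrow, the joint likelihood of the observed sequence is P(data|H) = 0.254·0.254 = 0.064516 and P(data|¬H) = 0.808·0.808 = 0.65286.
Bayes: P(H|data) = 0.144·0.064516 / (0.144·0.064516 + 0.856·0.65286) = 0.0092903/0.56814 = 0.0164.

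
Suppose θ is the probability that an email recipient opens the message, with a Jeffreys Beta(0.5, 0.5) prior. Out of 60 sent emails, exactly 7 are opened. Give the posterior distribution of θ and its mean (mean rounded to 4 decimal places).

Posterior: Beta(7.5, 53.5); mean ≈ 0.1230

Observing 7 successes and 53 failures updates Beta(0.5, 0.5) by adding the success and failure counts to the two shape parameters: α = 0.5+7 = 7.5, β = 0.5+53 = 53.5.
E[θ | data] = 7.5/(7.5+53.5) = 0.1230.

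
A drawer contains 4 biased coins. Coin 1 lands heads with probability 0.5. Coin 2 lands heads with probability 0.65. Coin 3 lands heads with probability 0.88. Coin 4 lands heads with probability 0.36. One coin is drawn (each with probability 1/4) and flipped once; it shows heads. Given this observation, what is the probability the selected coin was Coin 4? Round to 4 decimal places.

P(heads|C1) = 0.5; P(heads|C2) = 0.65; P(heads|C3) = 0.88; P(heads|C4) = 0.36.
Prior × likelihood for each source: 0.25·0.5=0.1250, 0.25·0.65=0.1625, 0.25·0.88=0.2200, 0.25·0.36=0.09000. Summing gives P(heads) = 0.59750.
P(Coin 4 | heads) = 0.09000 / 0.59750 = 0.1506.

Posterior probability ≈ 0.1506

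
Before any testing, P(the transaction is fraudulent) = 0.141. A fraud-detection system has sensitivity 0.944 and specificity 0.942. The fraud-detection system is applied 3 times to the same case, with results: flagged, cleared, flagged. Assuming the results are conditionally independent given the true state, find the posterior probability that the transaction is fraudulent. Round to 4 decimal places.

Posterior P(H) ≈ 0.7211

Let H be the event that the transaction is fraudulent; start with P(H) = 0.141. P('flagged'|H) = 0.944, P('flagged'|¬H) = 0.058.
Update on result 1 ('flagged'): P(H) ← 0.944·0.1410 / (0.944·0.1410 + 0.058·0.8590) = 0.13310/0.18293 = 0.7276.
Update on result 2 ('cleared'): P(H) ← 0.056·0.7276 / (0.056·0.7276 + 0.942·0.2724) = 0.040748/0.29731 = 0.1371.
Update on result 3 ('flagged'): P(H) ← 0.944·0.1371 / (0.944·0.1371 + 0.058·0.8629) = 0.12938/0.17943 = 0.7211.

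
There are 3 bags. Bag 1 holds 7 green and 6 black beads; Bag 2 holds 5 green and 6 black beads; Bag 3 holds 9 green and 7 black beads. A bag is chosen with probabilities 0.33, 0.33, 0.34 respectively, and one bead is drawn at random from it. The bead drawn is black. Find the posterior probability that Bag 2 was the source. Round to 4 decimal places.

Posterior probability ≈ 0.3742

P(black|Bag 1) = 0.4615; P(black|Bag 2) = 0.5455; P(black|Bag 3) = 0.4375.
Prior × likelihood for each source: 0.33·0.4615=0.1523, 0.33·0.5455=0.1800, 0.34·0.4375=0.1488. Summing gives P(black) = 0.48106.
P(Bag 2 | black) = 0.1800 / 0.48106 = 0.3742.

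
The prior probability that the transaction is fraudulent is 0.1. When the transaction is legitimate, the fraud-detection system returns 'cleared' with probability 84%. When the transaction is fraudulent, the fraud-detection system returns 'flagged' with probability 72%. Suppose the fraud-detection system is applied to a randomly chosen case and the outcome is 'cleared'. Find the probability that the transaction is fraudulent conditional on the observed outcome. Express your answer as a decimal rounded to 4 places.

Write H for 'the transaction is fraudulent'. Prior odds H:¬H = 0.1/0.9 = 0.11111. For the 'cleared' outcome, the likelihood ratio is 0.28/0.84 = 0.33333.
Posterior odds = 0.11111 × 0.33333 = 0.037037, so P(H|E) = 0.037037/(1+0.037037) = 0.0357.

P(H | E) ≈ 0.0357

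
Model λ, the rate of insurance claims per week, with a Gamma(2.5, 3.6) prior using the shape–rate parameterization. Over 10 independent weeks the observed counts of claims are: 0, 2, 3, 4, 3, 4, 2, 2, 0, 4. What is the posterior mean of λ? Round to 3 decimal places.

Total count ∑xᵢ = 24 over n = 10 weeks.
Gamma is conjugate to the Poisson likelihood: posterior is Gamma(shape = 2.5+24 = 26.5, rate = 3.6+10 = 13.6).
Posterior mean = shape/rate = 26.5/13.6 = 1.949.

Posterior mean ≈ 1.949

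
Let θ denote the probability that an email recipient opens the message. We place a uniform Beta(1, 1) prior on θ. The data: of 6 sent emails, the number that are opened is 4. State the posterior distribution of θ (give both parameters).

Observing 4 successes and 2 failures updates Beta(1, 1) by adding the success and failure counts to the two shape parameters: α = 1+4 = 5, β = 1+2 = 3.

Posterior: Beta(5, 3)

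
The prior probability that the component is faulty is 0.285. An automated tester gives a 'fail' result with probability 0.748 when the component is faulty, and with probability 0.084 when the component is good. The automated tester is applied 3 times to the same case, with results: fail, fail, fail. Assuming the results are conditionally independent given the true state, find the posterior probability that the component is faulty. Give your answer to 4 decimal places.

Posterior P(H) ≈ 0.9965

With H the event that the component is faulty, the joint likelihood of the observed sequence is P(data|H) = 0.748·0.748·0.748 = 0.41851 and P(data|¬H) = 0.084·0.084·0.084 = 0.00059270.
Bayes: P(H|data) = 0.285·0.41851 / (0.285·0.41851 + 0.715·0.00059270) = 0.11928/0.11970 = 0.9965.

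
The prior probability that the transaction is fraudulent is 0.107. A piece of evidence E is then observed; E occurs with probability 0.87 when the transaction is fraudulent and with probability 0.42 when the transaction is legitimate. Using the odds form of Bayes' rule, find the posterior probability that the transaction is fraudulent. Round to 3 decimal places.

Posterior probability ≈ 0.199

Prior odds = 0.107/(1−0.107) = 0.11982.
Likelihood ratio for E = 0.87/0.42 = 2.0714.
Posterior odds = prior odds × LR = 0.24820.
Posterior probability = odds/(1+odds) = 0.24820/1.2482 = 0.199.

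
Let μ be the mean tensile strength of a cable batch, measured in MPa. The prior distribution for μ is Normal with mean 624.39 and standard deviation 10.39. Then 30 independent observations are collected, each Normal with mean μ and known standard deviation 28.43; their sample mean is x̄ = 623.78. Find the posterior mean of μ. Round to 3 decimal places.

With known σ, the Normal prior is conjugate. Weight on the data is w = (n/σ²)/(n/σ² + 1/τ₀²) = 0.0371165/(0.0371165+0.00926337) = 0.80027.
Posterior mean = w·x̄ + (1−w)·μ₀ = 0.80027·623.78 + 0.19973·624.39 = 623.902.

Posterior mean ≈ 623.902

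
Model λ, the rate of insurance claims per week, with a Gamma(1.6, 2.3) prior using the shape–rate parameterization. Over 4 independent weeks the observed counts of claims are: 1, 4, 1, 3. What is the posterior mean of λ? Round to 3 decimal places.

Posterior mean ≈ 1.683

Total count ∑xᵢ = 9 over n = 4 weeks.
Gamma is conjugate to the Poisson likelihood: posterior is Gamma(shape = 1.6+9 = 10.6, rate = 2.3+4 = 6.3).
E[λ | data] = 10.6/6.3 = 1.683.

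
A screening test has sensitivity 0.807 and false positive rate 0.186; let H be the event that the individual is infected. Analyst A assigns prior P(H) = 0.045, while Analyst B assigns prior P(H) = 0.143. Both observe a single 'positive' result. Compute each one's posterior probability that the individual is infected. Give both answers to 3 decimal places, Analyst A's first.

Analyst A: 0.170; Analyst B: 0.420

P('+'|H) = 0.807, P('+'|¬H) = 0.186.
Analyst A: numerator 0.807·0.045 = 0.036315; evidence = 0.036315+0.186·0.955 = 0.21394; posterior = 0.170.
Analyst B: numerator 0.807·0.143 = 0.11540; evidence = 0.11540+0.186·0.857 = 0.27480; posterior = 0.420.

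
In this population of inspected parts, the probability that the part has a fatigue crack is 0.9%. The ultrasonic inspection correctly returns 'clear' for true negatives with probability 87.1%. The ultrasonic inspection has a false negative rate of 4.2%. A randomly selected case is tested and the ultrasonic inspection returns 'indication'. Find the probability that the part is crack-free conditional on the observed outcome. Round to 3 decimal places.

P(¬H | E) ≈ 0.937

Let H be the event that the part has a fatigue crack. P(H) = 0.009, so P(¬H) = 0.991. With E the 'indication' result, P(E|H) = 0.958 and P(E|¬H) = 0.129.
P(E) = 0.958·0.009 + 0.129·0.991 = 0.0086220 + 0.12784 = 0.13646.
By Bayes' theorem, P(H|E) = 0.0086220 / 0.13646 = 0.063. Hence P(¬H|E) = 1 − 0.063 = 0.937.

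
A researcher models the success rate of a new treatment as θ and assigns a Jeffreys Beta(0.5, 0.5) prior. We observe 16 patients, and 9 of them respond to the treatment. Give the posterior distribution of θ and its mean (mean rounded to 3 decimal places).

The binomial likelihood is conjugate to the Beta prior: with 9 successes and 7 failures, the posterior is Beta(0.5+9, 0.5+7) = Beta(9.5, 7.5).
E[θ | data] = 9.5/(9.5+7.5) = 0.559.

Posterior: Beta(9.5, 7.5); mean ≈ 0.559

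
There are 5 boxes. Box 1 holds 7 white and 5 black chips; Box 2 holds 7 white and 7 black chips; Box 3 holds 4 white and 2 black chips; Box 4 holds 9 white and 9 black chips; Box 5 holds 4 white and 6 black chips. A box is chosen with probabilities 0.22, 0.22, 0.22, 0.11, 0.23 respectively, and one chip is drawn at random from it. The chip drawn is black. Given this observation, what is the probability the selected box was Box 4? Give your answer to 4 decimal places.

Posterior probability ≈ 0.1175

Tabulate prior·likelihood by source: [1] prior 0.22, lik 0.4167, product 0.09167; [2] prior 0.22, lik 0.5, product 0.1100; [3] prior 0.22, lik 0.3333, product 0.07333; [4] prior 0.11, lik 0.5, product 0.05500; [5] prior 0.23, lik 0.6, product 0.1380.
Normalizing constant = 0.46800; the posterior for Box 4 is its product over the sum, 0.05500/0.46800 = 0.1175.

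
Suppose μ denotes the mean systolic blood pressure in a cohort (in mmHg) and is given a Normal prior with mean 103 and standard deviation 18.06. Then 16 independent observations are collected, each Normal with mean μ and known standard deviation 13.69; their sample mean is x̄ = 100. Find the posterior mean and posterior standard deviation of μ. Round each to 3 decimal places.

Posterior mean ≈ 100.104; posterior SD ≈ 3.363

Prior precision 1/τ₀² = 1/18.06² = 0.00306595; data precision n/σ² = 16/13.69² = 0.0853715.
Posterior precision = 0.00306595 + 0.0853715 = 0.0884375, giving posterior SD = 1/√0.0884375 = 3.363.
Posterior mean = (0.00306595·103 + 0.0853715·100) / 0.0884375 = 100.104.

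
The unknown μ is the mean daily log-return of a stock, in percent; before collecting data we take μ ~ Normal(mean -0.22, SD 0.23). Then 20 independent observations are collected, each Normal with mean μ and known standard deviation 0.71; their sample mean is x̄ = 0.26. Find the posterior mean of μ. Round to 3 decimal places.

With known σ, the Normal prior is conjugate. Weight on the data is w = (n/σ²)/(n/σ² + 1/τ₀²) = 39.6747/(39.6747+18.9036) = 0.67729.
Posterior mean = w·x̄ + (1−w)·μ₀ = 0.67729·0.26 + 0.32271·-0.22 = 0.105.

Posterior mean ≈ 0.105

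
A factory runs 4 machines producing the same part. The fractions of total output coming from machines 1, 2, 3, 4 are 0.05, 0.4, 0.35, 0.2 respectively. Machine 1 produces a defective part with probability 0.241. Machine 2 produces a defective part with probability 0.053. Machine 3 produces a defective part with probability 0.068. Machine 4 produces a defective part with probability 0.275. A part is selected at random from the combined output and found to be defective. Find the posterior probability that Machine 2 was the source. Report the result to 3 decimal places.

P(defective|M1) = 0.241; P(defective|M2) = 0.053; P(defective|M3) = 0.068; P(defective|M4) = 0.275.
Prior × likelihood for each source: 0.05·0.241=0.01205, 0.4·0.053=0.02120, 0.35·0.068=0.02380, 0.2·0.275=0.05500. Summing gives P(defective) = 0.11205.
P(Machine 2 | defective) = 0.02120 / 0.11205 = 0.189.

Posterior probability ≈ 0.189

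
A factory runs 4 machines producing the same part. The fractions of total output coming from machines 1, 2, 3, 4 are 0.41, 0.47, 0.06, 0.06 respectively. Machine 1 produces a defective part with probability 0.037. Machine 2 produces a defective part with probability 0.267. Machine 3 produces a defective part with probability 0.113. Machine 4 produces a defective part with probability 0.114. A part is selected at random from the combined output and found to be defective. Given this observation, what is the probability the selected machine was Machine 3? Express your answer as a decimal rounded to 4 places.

Posterior probability ≈ 0.0439

P(defective|M1) = 0.037; P(defective|M2) = 0.267; P(defective|M3) = 0.113; P(defective|M4) = 0.114.
Prior × likelihood for each source: 0.41·0.037=0.01517, 0.47·0.267=0.1255, 0.06·0.113=0.006780, 0.06·0.114=0.006840. Summing gives P(defective) = 0.15428.
P(Machine 3 | defective) = 0.006780 / 0.15428 = 0.0439.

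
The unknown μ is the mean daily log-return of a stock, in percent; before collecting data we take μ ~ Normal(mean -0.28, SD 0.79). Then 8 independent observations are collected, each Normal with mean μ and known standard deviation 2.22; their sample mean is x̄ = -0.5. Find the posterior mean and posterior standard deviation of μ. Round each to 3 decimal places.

Posterior mean ≈ -0.391; posterior SD ≈ 0.557

Prior precision 1/τ₀² = 1/0.79² = 1.60231; data precision n/σ² = 8/2.22² = 1.62324.
Posterior precision = 1.60231 + 1.62324 = 3.22555, giving posterior SD = 1/√3.22555 = 0.557.
Posterior mean = (1.60231·-0.28 + 1.62324·-0.5) / 3.22555 = -0.391.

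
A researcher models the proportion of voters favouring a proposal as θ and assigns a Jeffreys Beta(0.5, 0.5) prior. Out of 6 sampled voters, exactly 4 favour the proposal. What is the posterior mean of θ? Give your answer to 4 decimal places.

The binomial likelihood is conjugate to the Beta prior: with 4 successes and 2 failures, the posterior is Beta(0.5+4, 0.5+2) = Beta(4.5, 2.5).
E[θ | data] = 4.5/(4.5+2.5) = 0.6429.

Posterior mean ≈ 0.6429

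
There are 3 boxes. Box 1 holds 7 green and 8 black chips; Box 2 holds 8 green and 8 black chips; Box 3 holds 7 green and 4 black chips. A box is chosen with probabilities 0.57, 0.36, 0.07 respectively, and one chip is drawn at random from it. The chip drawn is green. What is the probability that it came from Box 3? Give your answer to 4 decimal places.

Posterior probability ≈ 0.0908

P(green|Box 1) = 0.4667; P(green|Box 2) = 0.5; P(green|Box 3) = 0.6364.
Prior × likelihood for each source: 0.57·0.4667=0.2660, 0.36·0.5=0.1800, 0.07·0.6364=0.04455. Summing gives P(green) = 0.49055.
P(Box 3 | green) = 0.04455 / 0.49055 = 0.0908.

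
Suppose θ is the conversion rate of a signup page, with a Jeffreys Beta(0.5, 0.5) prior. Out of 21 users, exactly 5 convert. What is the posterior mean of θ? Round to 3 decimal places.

Observing 5 successes and 16 failures updates Beta(0.5, 0.5) by adding the success and failure counts to the two shape parameters: α = 0.5+5 = 5.5, β = 0.5+16 = 16.5.
E[θ | data] = 5.5/(5.5+16.5) = 0.250.

Posterior mean ≈ 0.250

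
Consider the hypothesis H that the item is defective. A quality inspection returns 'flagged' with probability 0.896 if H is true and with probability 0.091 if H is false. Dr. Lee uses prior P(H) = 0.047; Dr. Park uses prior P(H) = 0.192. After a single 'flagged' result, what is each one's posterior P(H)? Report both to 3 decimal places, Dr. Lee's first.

P('+'|H) = 0.896, P('+'|¬H) = 0.091.
Dr. Lee: numerator 0.896·0.047 = 0.042112; evidence = 0.042112+0.091·0.953 = 0.12884; posterior = 0.327.
Dr. Park: numerator 0.896·0.192 = 0.17203; evidence = 0.17203+0.091·0.808 = 0.24556; posterior = 0.701.

Dr. Lee: 0.327; Dr. Park: 0.701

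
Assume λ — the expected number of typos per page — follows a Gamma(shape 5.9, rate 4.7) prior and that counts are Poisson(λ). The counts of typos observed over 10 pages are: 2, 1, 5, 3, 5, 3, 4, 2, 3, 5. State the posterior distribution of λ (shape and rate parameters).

Posterior: Gamma(shape=38.9, rate=14.7)

Total count ∑xᵢ = 33 over n = 10 pages.
Gamma is conjugate to the Poisson likelihood: posterior is Gamma(shape = 5.9+33 = 38.9, rate = 4.7+10 = 14.7).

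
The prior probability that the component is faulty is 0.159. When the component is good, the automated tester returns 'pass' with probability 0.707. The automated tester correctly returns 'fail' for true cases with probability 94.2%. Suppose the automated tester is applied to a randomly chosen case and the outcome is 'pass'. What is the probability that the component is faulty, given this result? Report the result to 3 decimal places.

Write H for 'the component is faulty'. Prior odds H:¬H = 0.159/0.841 = 0.18906. For the 'pass' outcome, the likelihood ratio is 0.058/0.707 = 0.082037.
Posterior odds = 0.18906 × 0.082037 = 0.015510, so P(H|E) = 0.015510/(1+0.015510) = 0.015.

P(H | E) ≈ 0.015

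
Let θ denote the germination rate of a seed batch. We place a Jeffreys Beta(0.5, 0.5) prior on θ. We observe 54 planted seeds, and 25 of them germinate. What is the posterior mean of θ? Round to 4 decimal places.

Observing 25 successes and 29 failures updates Beta(0.5, 0.5) by adding the success and failure counts to the two shape parameters: α = 0.5+25 = 25.5, β = 0.5+29 = 29.5.
E[θ | data] = 25.5/(25.5+29.5) = 0.4636.

Posterior mean ≈ 0.4636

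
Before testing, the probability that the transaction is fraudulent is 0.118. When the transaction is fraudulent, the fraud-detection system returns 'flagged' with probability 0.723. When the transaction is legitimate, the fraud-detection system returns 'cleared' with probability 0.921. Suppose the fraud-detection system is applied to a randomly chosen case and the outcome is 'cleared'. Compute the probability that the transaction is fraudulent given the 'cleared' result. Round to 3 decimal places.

Write H for 'the transaction is fraudulent'. Prior odds H:¬H = 0.118/0.882 = 0.13379. For the 'cleared' outcome, the likelihood ratio is 0.277/0.921 = 0.30076.
Posterior odds = 0.13379 × 0.30076 = 0.040238, so P(H|E) = 0.040238/(1+0.040238) = 0.039.

P(H | E) ≈ 0.039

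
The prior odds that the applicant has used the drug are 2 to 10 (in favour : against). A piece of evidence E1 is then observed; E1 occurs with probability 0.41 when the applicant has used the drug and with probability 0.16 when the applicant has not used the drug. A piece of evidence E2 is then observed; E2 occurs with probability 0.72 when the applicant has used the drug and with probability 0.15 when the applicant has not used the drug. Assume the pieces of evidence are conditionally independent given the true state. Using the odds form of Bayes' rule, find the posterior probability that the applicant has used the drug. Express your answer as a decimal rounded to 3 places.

Prior odds = 2/10 = 0.20000. In log-odds, ln(0.20000) = -1.6094.
Add log likelihood ratios: ln(2.5625) + ln(4.8000) = 2.5096.
Posterior log-odds = 0.90016, so posterior odds = exp(0.90016) = 2.4600. Converting, P(H|E) = 2.4600/3.4600 = 0.711.

Posterior probability ≈ 0.711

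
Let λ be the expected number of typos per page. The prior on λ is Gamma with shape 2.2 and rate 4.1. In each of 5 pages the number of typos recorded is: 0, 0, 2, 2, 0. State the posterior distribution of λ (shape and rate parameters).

Total count ∑xᵢ = 4 over n = 5 pages.
Gamma is conjugate to the Poisson likelihood: posterior is Gamma(shape = 2.2+4 = 6.2, rate = 4.1+5 = 9.1).

Posterior: Gamma(shape=6.2, rate=9.1)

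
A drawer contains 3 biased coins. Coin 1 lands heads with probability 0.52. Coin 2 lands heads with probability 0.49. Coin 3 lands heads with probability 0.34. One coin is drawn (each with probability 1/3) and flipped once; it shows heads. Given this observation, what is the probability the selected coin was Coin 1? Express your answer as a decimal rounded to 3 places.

Tabulate prior·likelihood by source: [1] prior 0.333333, lik 0.52, product 0.1733; [2] prior 0.333333, lik 0.49, product 0.1633; [3] prior 0.333333, lik 0.34, product 0.1133.
Normalizing constant = 0.45000; the posterior for Coin 1 is its product over the sum, 0.1733/0.45000 = 0.385.

Posterior probability ≈ 0.385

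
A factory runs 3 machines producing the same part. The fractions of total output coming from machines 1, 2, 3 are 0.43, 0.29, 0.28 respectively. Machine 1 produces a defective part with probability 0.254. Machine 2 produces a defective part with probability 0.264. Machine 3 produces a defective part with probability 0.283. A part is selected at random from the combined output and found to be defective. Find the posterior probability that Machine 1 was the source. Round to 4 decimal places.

P(defective|M1) = 0.254; P(defective|M2) = 0.264; P(defective|M3) = 0.283.
Prior × likelihood for each source: 0.43·0.254=0.1092, 0.29·0.264=0.07656, 0.28·0.283=0.07924. Summing gives P(defective) = 0.26502.
P(Machine 1 | defective) = 0.1092 / 0.26502 = 0.4121.

Posterior probability ≈ 0.4121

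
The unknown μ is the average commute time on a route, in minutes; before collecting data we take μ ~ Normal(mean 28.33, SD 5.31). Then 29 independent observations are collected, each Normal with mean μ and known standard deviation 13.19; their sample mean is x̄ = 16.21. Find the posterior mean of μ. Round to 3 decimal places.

Prior precision 1/τ₀² = 1/5.31² = 0.0354659; data precision n/σ² = 29/13.19² = 0.166690.
Posterior precision = 0.0354659 + 0.166690 = 0.202155.
Posterior mean = (0.0354659·28.33 + 0.166690·16.21) / 0.202155 = 18.336.

Posterior mean ≈ 18.336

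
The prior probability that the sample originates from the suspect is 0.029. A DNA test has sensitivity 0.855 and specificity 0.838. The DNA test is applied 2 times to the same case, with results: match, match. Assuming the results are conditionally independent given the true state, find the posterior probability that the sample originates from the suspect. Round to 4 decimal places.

With H the event that the sample originates from the suspect, the joint likelihood of the observed sequence is P(data|H) = 0.855·0.855 = 0.73102 and P(data|¬H) = 0.162·0.162 = 0.026244.
Bayes: P(H|data) = 0.029·0.73102 / (0.029·0.73102 + 0.971·0.026244) = 0.021200/0.046683 = 0.4541.

Posterior P(H) ≈ 0.4541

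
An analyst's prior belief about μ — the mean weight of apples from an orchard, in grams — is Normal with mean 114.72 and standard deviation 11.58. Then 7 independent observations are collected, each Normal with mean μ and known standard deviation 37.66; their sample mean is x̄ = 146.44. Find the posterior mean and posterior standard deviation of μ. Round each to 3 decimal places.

With known σ, the Normal prior is conjugate. Weight on the data is w = (n/σ²)/(n/σ² + 1/τ₀²) = 0.00493557/(0.00493557+0.00745732) = 0.39826.
Posterior mean = w·x̄ + (1−w)·μ₀ = 0.39826·146.44 + 0.60174·114.72 = 127.353. Posterior variance = 1/(0.00493557+0.00745732) = 80.6914, so SD = 8.983.

Posterior mean ≈ 127.353; posterior SD ≈ 8.983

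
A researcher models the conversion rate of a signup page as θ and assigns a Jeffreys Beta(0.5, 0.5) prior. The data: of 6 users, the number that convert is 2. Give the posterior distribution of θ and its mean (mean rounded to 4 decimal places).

Posterior: Beta(2.5, 4.5); mean ≈ 0.3571

The binomial likelihood is conjugate to the Beta prior: with 2 successes and 4 failures, the posterior is Beta(0.5+2, 0.5+4) = Beta(2.5, 4.5).
Posterior mean = α/(α+β) = 2.5/7 = 0.3571.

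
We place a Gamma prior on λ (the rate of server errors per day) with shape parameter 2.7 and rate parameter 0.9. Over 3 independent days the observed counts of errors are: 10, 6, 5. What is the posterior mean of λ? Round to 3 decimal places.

Total count ∑xᵢ = 21 over n = 3 days.
Gamma is conjugate to the Poisson likelihood: posterior is Gamma(shape = 2.7+21 = 23.7, rate = 0.9+3 = 3.9).
Posterior mean = shape/rate = 23.7/3.9 = 6.077.

Posterior mean ≈ 6.077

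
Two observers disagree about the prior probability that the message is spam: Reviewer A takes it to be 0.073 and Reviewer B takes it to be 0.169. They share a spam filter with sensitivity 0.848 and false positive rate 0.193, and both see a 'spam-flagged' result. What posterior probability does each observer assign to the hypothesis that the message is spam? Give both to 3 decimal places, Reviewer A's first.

Reviewer A: 0.257; Reviewer B: 0.472

P('+'|H) = 0.848, P('+'|¬H) = 0.193.
Reviewer A: numerator 0.848·0.073 = 0.061904; evidence = 0.061904+0.193·0.927 = 0.24082; posterior = 0.257.
Reviewer B: numerator 0.848·0.169 = 0.14331; evidence = 0.14331+0.193·0.831 = 0.30369; posterior = 0.472.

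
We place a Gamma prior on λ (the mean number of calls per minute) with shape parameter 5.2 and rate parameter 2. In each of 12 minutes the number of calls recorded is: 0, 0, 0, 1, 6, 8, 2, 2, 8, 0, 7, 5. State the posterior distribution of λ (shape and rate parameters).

Posterior: Gamma(shape=44.2, rate=14)

Total count ∑xᵢ = 39 over n = 12 minutes.
Gamma is conjugate to the Poisson likelihood: posterior is Gamma(shape = 5.2+39 = 44.2, rate = 2+12 = 14).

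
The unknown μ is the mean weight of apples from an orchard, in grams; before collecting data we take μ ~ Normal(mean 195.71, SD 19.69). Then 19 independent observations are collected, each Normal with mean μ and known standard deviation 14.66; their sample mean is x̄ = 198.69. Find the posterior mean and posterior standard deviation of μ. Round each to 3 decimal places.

Posterior mean ≈ 198.606; posterior SD ≈ 3.315

Prior precision 1/τ₀² = 1/19.69² = 0.00257934; data precision n/σ² = 19/14.66² = 0.0884068.
Posterior precision = 0.00257934 + 0.0884068 = 0.0909861, giving posterior SD = 1/√0.0909861 = 3.315.
Posterior mean = (0.00257934·195.71 + 0.0884068·198.69) / 0.0909861 = 198.606.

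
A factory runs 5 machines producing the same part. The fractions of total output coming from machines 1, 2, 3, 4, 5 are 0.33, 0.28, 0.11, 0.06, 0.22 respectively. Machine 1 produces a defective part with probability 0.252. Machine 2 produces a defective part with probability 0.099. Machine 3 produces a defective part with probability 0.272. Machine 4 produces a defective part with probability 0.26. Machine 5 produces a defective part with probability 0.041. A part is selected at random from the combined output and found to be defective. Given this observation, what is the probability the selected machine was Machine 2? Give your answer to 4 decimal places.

Tabulate prior·likelihood by source: [1] prior 0.33, lik 0.252, product 0.08316; [2] prior 0.28, lik 0.099, product 0.02772; [3] prior 0.11, lik 0.272, product 0.02992; [4] prior 0.06, lik 0.26, product 0.01560; [5] prior 0.22, lik 0.041, product 0.009020.
Normalizing constant = 0.16542; the posterior for Machine 2 is its product over the sum, 0.02772/0.16542 = 0.1676.

Posterior probability ≈ 0.1676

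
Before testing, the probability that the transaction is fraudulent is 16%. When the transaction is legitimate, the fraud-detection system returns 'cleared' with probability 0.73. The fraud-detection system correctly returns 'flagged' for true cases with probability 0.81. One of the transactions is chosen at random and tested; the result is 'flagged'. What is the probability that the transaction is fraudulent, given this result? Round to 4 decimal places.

Let H be the event that the transaction is fraudulent. P(H) = 0.16, so P(¬H) = 0.84. With E the 'flagged' result, P(E|H) = 0.81 and P(E|¬H) = 0.27.
P(E) = 0.81·0.16 + 0.27·0.84 = 0.12960 + 0.22680 = 0.35640.
By Bayes' theorem, P(H|E) = 0.12960 / 0.35640 = 0.3636.

P(H | E) ≈ 0.3636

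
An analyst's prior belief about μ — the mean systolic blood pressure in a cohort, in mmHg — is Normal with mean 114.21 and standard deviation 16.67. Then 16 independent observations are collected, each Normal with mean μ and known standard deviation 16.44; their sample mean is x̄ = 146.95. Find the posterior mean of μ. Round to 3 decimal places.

Prior precision 1/τ₀² = 1/16.67² = 0.00359856; data precision n/σ² = 16/16.44² = 0.0591993.
Posterior precision = 0.00359856 + 0.0591993 = 0.0627978.
Posterior mean = (0.00359856·114.21 + 0.0591993·146.95) / 0.0627978 = 145.074.

Posterior mean ≈ 145.074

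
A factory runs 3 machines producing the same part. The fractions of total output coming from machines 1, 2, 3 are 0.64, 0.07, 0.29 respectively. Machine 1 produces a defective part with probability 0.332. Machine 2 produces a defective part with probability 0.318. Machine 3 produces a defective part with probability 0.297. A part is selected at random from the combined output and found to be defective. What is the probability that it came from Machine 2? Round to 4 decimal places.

Posterior probability ≈ 0.0694

Tabulate prior·likelihood by source: [1] prior 0.64, lik 0.332, product 0.2125; [2] prior 0.07, lik 0.318, product 0.02226; [3] prior 0.29, lik 0.297, product 0.08613.
Normalizing constant = 0.32087; the posterior for Machine 2 is its product over the sum, 0.02226/0.32087 = 0.0694.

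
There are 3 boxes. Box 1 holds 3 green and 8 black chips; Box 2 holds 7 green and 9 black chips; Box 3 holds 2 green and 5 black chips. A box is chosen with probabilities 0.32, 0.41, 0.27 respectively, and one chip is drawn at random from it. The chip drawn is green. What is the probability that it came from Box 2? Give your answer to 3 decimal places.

P(green|Box 1) = 0.2727; P(green|Box 2) = 0.4375; P(green|Box 3) = 0.2857.
Prior × likelihood for each source: 0.32·0.2727=0.08727, 0.41·0.4375=0.1794, 0.27·0.2857=0.07714. Summing gives P(green) = 0.34379.
P(Box 2 | green) = 0.1794 / 0.34379 = 0.522.

Posterior probability ≈ 0.522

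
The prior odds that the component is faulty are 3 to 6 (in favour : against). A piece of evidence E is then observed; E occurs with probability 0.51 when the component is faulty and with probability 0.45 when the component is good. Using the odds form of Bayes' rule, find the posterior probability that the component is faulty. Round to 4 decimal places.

Posterior probability ≈ 0.3617

Prior odds = 3/6 = 0.50000.
Likelihood ratio for E = 0.51/0.45 = 1.1333.
Posterior odds = prior odds × LR = 0.56667.
Posterior probability = odds/(1+odds) = 0.56667/1.5667 = 0.3617.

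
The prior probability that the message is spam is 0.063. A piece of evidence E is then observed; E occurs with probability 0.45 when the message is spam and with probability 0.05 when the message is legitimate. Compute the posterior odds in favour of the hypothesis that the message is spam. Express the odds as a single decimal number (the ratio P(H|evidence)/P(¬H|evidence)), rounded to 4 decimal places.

Posterior odds ≈ 0.6051

Prior odds = 0.063/(1−0.063) = 0.067236. In log-odds, ln(0.067236) = -2.6995.
Add log likelihood ratio: ln(9.0000) = 2.1972.
Posterior log-odds = -0.50232, so posterior odds = exp(-0.50232) = 0.60512.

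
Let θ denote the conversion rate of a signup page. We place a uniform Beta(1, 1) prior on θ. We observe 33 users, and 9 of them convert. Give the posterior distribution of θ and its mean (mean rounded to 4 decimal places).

Observing 9 successes and 24 failures updates Beta(1, 1) by adding the success and failure counts to the two shape parameters: α = 1+9 = 10, β = 1+24 = 25.
E[θ | data] = 10/(10+25) = 0.2857.

Posterior: Beta(10, 25); mean ≈ 0.2857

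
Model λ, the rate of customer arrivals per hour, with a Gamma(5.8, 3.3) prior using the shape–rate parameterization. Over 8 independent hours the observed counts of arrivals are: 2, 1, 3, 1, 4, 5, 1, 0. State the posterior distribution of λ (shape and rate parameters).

Posterior: Gamma(shape=22.8, rate=11.3)

The Poisson likelihood adds the total count to the shape and the number of exposure periods to the rate. Here ∑xᵢ = 17 and n = 8, so shape 5.8→22.8 and rate 3.3→11.3.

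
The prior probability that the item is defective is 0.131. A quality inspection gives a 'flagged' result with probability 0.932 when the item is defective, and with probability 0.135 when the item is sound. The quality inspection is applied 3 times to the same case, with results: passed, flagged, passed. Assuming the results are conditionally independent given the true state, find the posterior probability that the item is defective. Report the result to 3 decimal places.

With H the event that the item is defective, the joint likelihood of the observed sequence is P(data|H) = 0.068·0.932·0.068 = 0.0043096 and P(data|¬H) = 0.865·0.135·0.865 = 0.10101.
Bayes: P(H|data) = 0.131·0.0043096 / (0.131·0.0043096 + 0.869·0.10101) = 0.00056455/0.088343 = 0.0064.

Posterior P(H) ≈ 0.006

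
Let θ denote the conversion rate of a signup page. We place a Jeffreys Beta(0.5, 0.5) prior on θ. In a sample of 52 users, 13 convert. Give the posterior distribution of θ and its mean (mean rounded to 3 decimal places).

Observing 13 successes and 39 failures updates Beta(0.5, 0.5) by adding the success and failure counts to the two shape parameters: α = 0.5+13 = 13.5, β = 0.5+39 = 39.5.
Posterior mean = α/(α+β) = 13.5/53 = 0.255.

Posterior: Beta(13.5, 39.5); mean ≈ 0.255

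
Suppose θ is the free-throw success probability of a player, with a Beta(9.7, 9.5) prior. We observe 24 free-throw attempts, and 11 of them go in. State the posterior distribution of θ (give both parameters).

Observing 11 successes and 13 failures updates Beta(9.7, 9.5) by adding the success and failure counts to the two shape parameters: α = 9.7+11 = 20.7, β = 9.5+13 = 22.5.

Posterior: Beta(20.7, 22.5)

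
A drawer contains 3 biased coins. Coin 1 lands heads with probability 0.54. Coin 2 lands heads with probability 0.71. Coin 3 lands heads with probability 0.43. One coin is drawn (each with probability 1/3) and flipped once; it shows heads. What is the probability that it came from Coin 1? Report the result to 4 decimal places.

Posterior probability ≈ 0.3214

P(heads|C1) = 0.54; P(heads|C2) = 0.71; P(heads|C3) = 0.43.
Prior × likelihood for each source: 0.333333·0.54=0.1800, 0.333333·0.71=0.2367, 0.333333·0.43=0.1433. Summing gives P(heads) = 0.56000.
P(Coin 1 | heads) = 0.1800 / 0.56000 = 0.3214.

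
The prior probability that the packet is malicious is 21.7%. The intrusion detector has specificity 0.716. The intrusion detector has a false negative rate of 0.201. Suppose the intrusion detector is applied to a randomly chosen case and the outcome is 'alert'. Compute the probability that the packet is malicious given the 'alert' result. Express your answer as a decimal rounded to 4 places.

Write H for 'the packet is malicious'. Prior odds H:¬H = 0.217/0.783 = 0.27714. For the 'alert' outcome, the likelihood ratio is 0.799/0.284 = 2.8134.
Posterior odds = 0.27714 × 2.8134 = 0.77970, so P(H|E) = 0.77970/(1+0.77970) = 0.4381.

P(H | E) ≈ 0.4381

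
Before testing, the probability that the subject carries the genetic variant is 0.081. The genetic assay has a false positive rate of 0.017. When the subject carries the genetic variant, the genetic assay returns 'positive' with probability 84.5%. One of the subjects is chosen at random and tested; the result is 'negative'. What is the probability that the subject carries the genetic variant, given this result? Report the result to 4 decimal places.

P(H | E) ≈ 0.0137

Write H for 'the subject carries the genetic variant'. Prior odds H:¬H = 0.081/0.919 = 0.088139. For the 'negative' outcome, the likelihood ratio is 0.155/0.983 = 0.15768.
Posterior odds = 0.088139 × 0.15768 = 0.013898, so P(H|E) = 0.013898/(1+0.013898) = 0.0137.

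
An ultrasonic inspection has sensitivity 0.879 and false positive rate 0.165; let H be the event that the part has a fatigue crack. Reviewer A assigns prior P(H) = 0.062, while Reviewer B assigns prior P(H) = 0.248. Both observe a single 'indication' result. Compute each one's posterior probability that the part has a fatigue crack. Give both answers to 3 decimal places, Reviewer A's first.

Reviewer A: 0.260; Reviewer B: 0.637

The likelihood ratio for an 'indication' result is 0.879/0.165 = 5.3273.
Reviewer A: prior odds 0.062/0.938 = 0.066098; posterior odds 0.35212; posterior probability 0.260.
Reviewer B: prior odds 0.248/0.752 = 0.32979; posterior odds 1.7569; posterior probability 0.637.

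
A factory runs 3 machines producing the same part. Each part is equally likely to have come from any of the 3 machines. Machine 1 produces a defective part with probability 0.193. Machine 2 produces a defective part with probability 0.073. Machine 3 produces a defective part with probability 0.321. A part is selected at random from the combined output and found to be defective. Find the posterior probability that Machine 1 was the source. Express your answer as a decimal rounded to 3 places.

Tabulate prior·likelihood by source: [1] prior 0.333333, lik 0.193, product 0.06433; [2] prior 0.333333, lik 0.073, product 0.02433; [3] prior 0.333333, lik 0.321, product 0.1070.
Normalizing constant = 0.19567; the posterior for Machine 1 is its product over the sum, 0.06433/0.19567 = 0.329.

Posterior probability ≈ 0.329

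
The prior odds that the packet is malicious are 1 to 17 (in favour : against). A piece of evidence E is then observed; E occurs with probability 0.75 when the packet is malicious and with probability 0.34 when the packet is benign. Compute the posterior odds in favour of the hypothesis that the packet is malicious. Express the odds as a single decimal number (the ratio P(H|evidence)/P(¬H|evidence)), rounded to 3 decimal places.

Posterior odds ≈ 0.130

Prior odds = 1/17 = 0.058824. In log-odds, ln(0.058824) = -2.8332.
Add log likelihood ratio: ln(2.2059) = 0.79113.
Posterior log-odds = -2.0421, so posterior odds = exp(-2.0421) = 0.12976.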